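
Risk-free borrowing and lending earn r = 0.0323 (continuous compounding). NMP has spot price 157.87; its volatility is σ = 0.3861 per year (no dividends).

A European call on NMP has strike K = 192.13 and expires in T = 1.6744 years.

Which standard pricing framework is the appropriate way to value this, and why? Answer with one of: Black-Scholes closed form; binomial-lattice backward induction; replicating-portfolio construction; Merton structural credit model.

Key observation: with NMP following a GBM at constant σ and r, the European call struck at 192.13 prices in closed form — nothing here needs a stepwise model or a balance sheet.

framework: Black-Scholes closed form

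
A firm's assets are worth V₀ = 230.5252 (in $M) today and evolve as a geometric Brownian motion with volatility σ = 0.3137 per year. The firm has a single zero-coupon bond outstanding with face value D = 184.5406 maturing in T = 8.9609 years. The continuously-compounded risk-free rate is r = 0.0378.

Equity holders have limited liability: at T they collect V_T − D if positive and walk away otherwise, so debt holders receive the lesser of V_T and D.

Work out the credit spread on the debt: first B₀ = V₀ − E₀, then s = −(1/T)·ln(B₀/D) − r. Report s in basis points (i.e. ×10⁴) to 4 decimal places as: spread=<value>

Equity is a call on the firm's assets struck at D = 184.5406:
d₁ = [ln(V₀/D) + (r + σ²/2)T] / (σ√T)
   = [ln(230.5252/184.5406) + (0.0378 + 0.5·0.3137²)·8.9609] / (0.3137·√8.9609)
   = [0.222491 + 0.779633] / 0.939053 = 1.067163
d₂ = d₁ − σ√T = 1.067163 − 0.939053 = 0.128110
N(d₁) = 0.857051,  N(d₂) = 0.550969,  e^(−rT) = 0.712681
E₀ = V₀·N(d₁) − D·e^(−rT)·N(d₂)
   = 230.5252·0.857051 − 184.5406·0.712681·0.550969 = 125.109234
B₀ = V₀ − E₀ = 230.5252 − 125.109234 = 105.415966
spread = −(1/T)·ln(B₀/D) − r = −(1/8.9609)·ln(105.415966/184.5406) − 0.0378 = 0.02468874
in basis points: 0.02468874 × 10⁴ = 246.8874 bp

spread=246.8874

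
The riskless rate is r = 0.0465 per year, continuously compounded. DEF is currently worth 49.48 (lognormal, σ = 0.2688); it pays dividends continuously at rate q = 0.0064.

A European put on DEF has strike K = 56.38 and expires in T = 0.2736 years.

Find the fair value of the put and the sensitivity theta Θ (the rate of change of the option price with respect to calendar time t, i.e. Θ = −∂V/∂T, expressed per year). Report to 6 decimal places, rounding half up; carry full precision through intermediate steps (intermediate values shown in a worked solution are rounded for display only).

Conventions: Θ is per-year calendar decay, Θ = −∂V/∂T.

price = 7.082733
Θ = -1.855769

σ√T = 0.2688·√0.2736 = 0.140601
d₁ = (ln(S/K) + (r−q+σ²/2)T) / (σ√T) = (ln(49.48/56.38) + (0.0465−0.0064+0.2688²/2)·0.2736) / 0.140601 = (-0.130546 + 0.020856) / 0.140601 = -0.780155
d₂ = d₁ − σ√T = -0.780155 − 0.140601 = -0.920756
e^{−rT} = 0.987358
e^{−qT} = 0.998250
N(−d₁) = 0.782350,  N(−d₂) = 0.821411
Put price V = K·e^{−rT}·N(−d₂) − S·e^{−qT}·N(−d₁) = 45.725696 − 38.642963 = 7.082733
φ(d₁) = (1/√(2π))·e^{−d₁²/2} = 0.294269
Θ = −S·e^{−qT}·φ(d₁)·σ/(2√T) − q·S·e^{−qT}·N(−d₁) + r·K·e^{−rT}·N(−d₂) = −3.734699 − 0.247315 + 2.126245 = -1.855769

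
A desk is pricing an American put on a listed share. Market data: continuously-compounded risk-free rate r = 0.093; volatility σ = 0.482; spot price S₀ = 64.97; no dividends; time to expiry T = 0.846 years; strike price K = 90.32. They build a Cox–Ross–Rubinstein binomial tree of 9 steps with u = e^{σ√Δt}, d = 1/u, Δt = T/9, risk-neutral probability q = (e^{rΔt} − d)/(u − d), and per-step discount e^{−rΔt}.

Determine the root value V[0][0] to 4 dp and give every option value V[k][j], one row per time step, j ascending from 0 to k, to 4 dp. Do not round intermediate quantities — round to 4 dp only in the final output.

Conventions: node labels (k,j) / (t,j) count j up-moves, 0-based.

price = 26.8705
tree:
26.8705
34.2754 19.7257
41.9747 26.4147 13.1907
48.6163 34.2754 18.7924 7.6585
54.3454 41.9747 25.8756 11.8349 3.4953
59.2875 48.6163 34.2754 17.6887 6.0190 0.9594
63.5507 54.3454 41.9747 25.3500 10.1164 1.9078 0.0000
67.2282 59.2875 48.6163 34.2754 16.4326 3.7939 0.0000 0.0000
70.4005 63.5507 54.3454 41.9747 25.3500 7.5445 0.0000 0.0000 0.0000
73.1370 67.2282 59.2875 48.6163 34.2754 15.0031 0.0000 0.0000 0.0000 0.0000

Δt=0.09400  u=1.15926  d=0.86262  q=0.49272  discount=0.99130
step 9 (expiry): payoffs max(K−S,0) = 73.1370 67.2282 59.2875 48.6163 34.2754 15.0031 0.0000 0.0000 0.0000 0.0000
k=8: (k=8,j=0): S=19.9195, K−S=70.4005, hold=69.6144 ⇒ V=70.4005 exercise | (k=8,j=1): S=26.7693, K−S=63.5507, hold=62.7646 ⇒ V=63.5507 exercise | (k=8,j=2): S=35.9746, K−S=54.3454, hold=53.5593 ⇒ V=54.3454 exercise | (k=8,j=3): S=48.3453, K−S=41.9747, hold=41.1886 ⇒ V=41.9747 exercise | (k=8,j=4): S=64.9700, K−S=25.3500, hold=24.5639 ⇒ V=25.3500 exercise | (k=8,j=5): S=87.3115, K−S=3.0085, hold=7.5445 ⇒ V=7.5445 continue | (k=8,j=6): S=117.3357, K−S=0.0000, hold=0.0000 ⇒ V=0.0000 continue | (k=8,j=7): S=157.6845, K−S=0.0000, hold=0.0000 ⇒ V=0.0000 continue | (k=8,j=8): S=211.9081, K−S=0.0000, hold=0.0000 ⇒ V=0.0000 continue
k=7: (k=7,j=0): S=23.0918, K−S=67.2282, hold=66.4421 ⇒ V=67.2282 exercise | (k=7,j=1): S=31.0325, K−S=59.2875, hold=58.5014 ⇒ V=59.2875 exercise | (k=7,j=2): S=41.7037, K−S=48.6163, hold=47.8301 ⇒ V=48.6163 exercise | (k=7,j=3): S=56.0446, K−S=34.2754, hold=33.4893 ⇒ V=34.2754 exercise | (k=7,j=4): S=75.3169, K−S=15.0031, hold=16.4326 ⇒ V=16.4326 continue | (k=7,j=5): S=101.2164, K−S=0.0000, hold=3.7939 ⇒ V=3.7939 continue | (k=7,j=6): S=136.0221, K−S=0.0000, hold=0.0000 ⇒ V=0.0000 continue | (k=7,j=7): S=182.7967, K−S=0.0000, hold=0.0000 ⇒ V=0.0000 continue
k=6: (k=6,j=0): S=26.7693, K−S=63.5507, hold=62.7646 ⇒ V=63.5507 exercise | (k=6,j=1): S=35.9746, K−S=54.3454, hold=53.5593 ⇒ V=54.3454 exercise | (k=6,j=2): S=48.3453, K−S=41.9747, hold=41.1886 ⇒ V=41.9747 exercise | (k=6,j=3): S=64.9700, K−S=25.3500, hold=25.2620 ⇒ V=25.3500 exercise | (k=6,j=4): S=87.3115, K−S=3.0085, hold=10.1164 ⇒ V=10.1164 continue | (k=6,j=5): S=117.3357, K−S=0.0000, hold=1.9078 ⇒ V=1.9078 continue | (k=6,j=6): S=157.6845, K−S=0.0000, hold=0.0000 ⇒ V=0.0000 continue
k=5: (k=5,j=0): S=31.0325, K−S=59.2875, hold=58.5014 ⇒ V=59.2875 exercise | (k=5,j=1): S=41.7037, K−S=48.6163, hold=47.8301 ⇒ V=48.6163 exercise | (k=5,j=2): S=56.0446, K−S=34.2754, hold=33.4893 ⇒ V=34.2754 exercise | (k=5,j=3): S=75.3169, K−S=15.0031, hold=17.6887 ⇒ V=17.6887 continue | (k=5,j=4): S=101.2164, K−S=0.0000, hold=6.0190 ⇒ V=6.0190 continue | (k=5,j=5): S=136.0221, K−S=0.0000, hold=0.9594 ⇒ V=0.9594 continue
k=4: (k=4,j=0): S=35.9746, K−S=54.3454, hold=53.5593 ⇒ V=54.3454 exercise | (k=4,j=1): S=48.3453, K−S=41.9747, hold=41.1886 ⇒ V=41.9747 exercise | (k=4,j=2): S=64.9700, K−S=25.3500, hold=25.8756 ⇒ V=25.8756 continue | (k=4,j=3): S=87.3115, K−S=3.0085, hold=11.8349 ⇒ V=11.8349 continue | (k=4,j=4): S=117.3357, K−S=0.0000, hold=3.4953 ⇒ V=3.4953 continue
k=3: (k=3,j=0): S=41.7037, K−S=48.6163, hold=47.8301 ⇒ V=48.6163 exercise | (k=3,j=1): S=56.0446, K−S=34.2754, hold=33.7460 ⇒ V=34.2754 exercise | (k=3,j=2): S=75.3169, K−S=15.0031, hold=18.7924 ⇒ V=18.7924 continue | (k=3,j=3): S=101.2164, K−S=0.0000, hold=7.6585 ⇒ V=7.6585 continue
k=2: (k=2,j=0): S=48.3453, K−S=41.9747, hold=41.1886 ⇒ V=41.9747 exercise | (k=2,j=1): S=64.9700, K−S=25.3500, hold=26.4147 ⇒ V=26.4147 continue | (k=2,j=2): S=87.3115, K−S=3.0085, hold=13.1907 ⇒ V=13.1907 continue
k=1: (k=1,j=0): S=56.0446, K−S=34.2754, hold=34.0093 ⇒ V=34.2754 exercise | (k=1,j=1): S=75.3169, K−S=15.0031, hold=19.7257 ⇒ V=19.7257 continue
k=0: (k=0,j=0): S=64.9700, K−S=25.3500, hold=26.8705 ⇒ V=26.8705 continue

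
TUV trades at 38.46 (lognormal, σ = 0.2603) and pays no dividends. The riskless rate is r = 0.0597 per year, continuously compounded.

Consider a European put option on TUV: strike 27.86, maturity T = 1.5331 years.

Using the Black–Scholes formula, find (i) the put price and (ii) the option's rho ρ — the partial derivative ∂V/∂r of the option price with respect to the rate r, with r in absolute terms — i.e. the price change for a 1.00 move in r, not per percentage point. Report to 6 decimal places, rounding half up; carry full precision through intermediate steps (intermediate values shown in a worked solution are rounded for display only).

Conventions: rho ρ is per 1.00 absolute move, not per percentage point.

σ√T = 0.2603·√1.5331 = 0.322299
d₁ = (ln(S/K) + (r+σ²/2)T) / (σ√T) = (ln(38.46/27.86) + (0.0597+0.2603²/2)·1.5331) / 0.322299 = (0.322427 + 0.143465) / 0.322299 = 1.445524
d₂ = d₁ − σ√T = 1.445524 − 0.322299 = 1.123224
e^{−rT} = 0.912538
N(−d₁) = 0.074155,  N(−d₂) = 0.130671
Put price V = K·e^{−rT}·N(−d₂) − S·N(−d₁) = 3.322091 − 2.852018 = 0.470073
ρ = −K·T·e^{−rT}·N(−d₂) = -5.093098

price = 0.470073
ρ = -5.093098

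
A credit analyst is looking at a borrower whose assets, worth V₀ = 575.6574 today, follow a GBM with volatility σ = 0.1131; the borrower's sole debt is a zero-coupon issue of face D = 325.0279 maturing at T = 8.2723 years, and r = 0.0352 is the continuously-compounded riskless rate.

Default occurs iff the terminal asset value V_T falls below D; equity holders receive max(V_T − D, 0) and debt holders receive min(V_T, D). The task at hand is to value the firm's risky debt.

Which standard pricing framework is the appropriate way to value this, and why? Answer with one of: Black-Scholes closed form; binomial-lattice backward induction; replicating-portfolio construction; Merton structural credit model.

framework: Merton structural credit model

Key observation: with the firm-asset dynamics (V₀ = 575.6574) and a single zero-coupon liability of face 325.0279 given, debt value, spread, and default probability all derive from the option view of the balance sheet.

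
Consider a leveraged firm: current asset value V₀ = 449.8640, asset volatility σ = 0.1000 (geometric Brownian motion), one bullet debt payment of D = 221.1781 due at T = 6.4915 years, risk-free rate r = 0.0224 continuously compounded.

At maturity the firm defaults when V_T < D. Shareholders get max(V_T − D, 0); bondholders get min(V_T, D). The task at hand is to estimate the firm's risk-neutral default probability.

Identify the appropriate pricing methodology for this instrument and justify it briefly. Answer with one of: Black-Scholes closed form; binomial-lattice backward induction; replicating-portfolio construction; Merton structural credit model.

Key observation: assets follow a GBM and default happens iff V_T < 221.1781; valuing claims on that split (equity as a call, risky debt as the residual) is the structural model's definition.

framework: Merton structural credit model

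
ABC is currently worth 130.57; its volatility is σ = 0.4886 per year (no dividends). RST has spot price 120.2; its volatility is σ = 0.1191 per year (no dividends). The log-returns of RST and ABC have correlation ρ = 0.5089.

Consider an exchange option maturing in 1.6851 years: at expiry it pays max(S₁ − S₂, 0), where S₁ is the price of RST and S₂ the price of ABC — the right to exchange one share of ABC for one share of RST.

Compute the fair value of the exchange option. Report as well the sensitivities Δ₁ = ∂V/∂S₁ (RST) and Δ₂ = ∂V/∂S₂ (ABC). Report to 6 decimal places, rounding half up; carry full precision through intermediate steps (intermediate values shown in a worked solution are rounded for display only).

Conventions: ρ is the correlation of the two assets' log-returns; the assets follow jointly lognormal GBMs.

exchange price = 23.295302
Δ1 = 0.555986
Δ2 = -0.333416

σ_eff = √(σ₁² + σ₂² − 2ρσ₁σ₂) = √(0.1191² + 0.4886² − 2·0.5089·0.1191·0.4886) = 0.440098
d₁ = (ln(S₁/S₂) + (q₂ − q₁ + σ_eff²/2)T) / (σ_eff√T) = (ln(120.2/130.57) + (0.0 − 0.0 + 0.096843)·1.6851) / 0.571298 = 0.140799
d₂ = d₁ − σ_eff√T = 0.140799 − 0.571298 = -0.430499
N(d₁) = 0.555986,  N(d₂) = 0.333416
V = S₁·e^{−q₁T}·N(d₁) − S₂·e^{−q₂T}·N(d₂) = 66.829479 − 43.534177 = 23.295302
Key observation: the rate r is irrelevant here: denominating values in ABC turns the exchange into a ratio option on S₁/S₂, and discounting at r drops out.
Δ₁ = e^{−q₁T}·N(d₁) = 0.555986;  Δ₂ = −e^{−q₂T}·N(d₂) = -0.333416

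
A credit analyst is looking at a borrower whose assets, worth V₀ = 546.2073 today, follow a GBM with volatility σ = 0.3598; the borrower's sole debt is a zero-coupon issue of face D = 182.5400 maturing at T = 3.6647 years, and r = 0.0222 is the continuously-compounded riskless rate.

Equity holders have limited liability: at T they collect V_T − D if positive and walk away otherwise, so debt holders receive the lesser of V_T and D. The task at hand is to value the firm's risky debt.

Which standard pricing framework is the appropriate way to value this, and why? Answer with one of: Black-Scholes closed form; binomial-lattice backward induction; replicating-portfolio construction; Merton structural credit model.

framework: Merton structural credit model

Key observation: the data describe a firm's assets (V₀ = 546.2073, GBM) and a single zero-coupon debt of face 182.5400, so credit quantities follow from equity-as-call in the structural model.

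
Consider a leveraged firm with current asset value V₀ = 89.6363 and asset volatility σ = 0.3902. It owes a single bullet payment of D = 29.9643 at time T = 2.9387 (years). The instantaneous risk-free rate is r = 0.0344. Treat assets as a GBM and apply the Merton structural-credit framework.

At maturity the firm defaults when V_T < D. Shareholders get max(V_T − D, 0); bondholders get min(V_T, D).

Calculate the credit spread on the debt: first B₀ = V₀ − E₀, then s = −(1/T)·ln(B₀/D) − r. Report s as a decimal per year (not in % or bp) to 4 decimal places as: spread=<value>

Work the structural quantities from V₀ = 89.6363 against face 29.9643:
d₁ = [ln(V₀/D) + (r + σ²/2)T] / (σ√T)
   = [ln(89.6363/29.9643) + (0.0344 + 0.5·0.3902²)·2.9387] / (0.3902·√2.9387)
   = [1.095754 + 0.324809] / 0.668906 = 2.123711
d₂ = d₁ − σ√T = 2.123711 − 0.668906 = 1.454805
N(d₁) = 0.983153,  N(d₂) = 0.927138,  e^(−rT) = 0.903851
E₀ = V₀·N(d₁) − D·e^(−rT)·N(d₂)
   = 89.6363·0.983153 − 29.9643·0.903851·0.927138 = 63.016263
B₀ = V₀ − E₀ = 89.6363 − 63.016263 = 26.620037
spread = −(1/T)·ln(B₀/D) − r = −(1/2.9387)·ln(26.620037/29.9643) − 0.0344 = 0.00587035

spread=0.0059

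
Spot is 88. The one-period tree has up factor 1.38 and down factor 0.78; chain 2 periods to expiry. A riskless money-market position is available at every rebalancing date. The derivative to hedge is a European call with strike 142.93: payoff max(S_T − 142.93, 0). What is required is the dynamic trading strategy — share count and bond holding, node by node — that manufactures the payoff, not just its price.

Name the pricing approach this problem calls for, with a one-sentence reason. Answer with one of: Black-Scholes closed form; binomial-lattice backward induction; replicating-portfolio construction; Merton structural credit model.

framework: replicating-portfolio construction

Key observation: what is demanded is not a single number but the (Δ, B) position at each node of the 1.38/0.78 tree starting at 88; constructing those positions is the replicating-portfolio method.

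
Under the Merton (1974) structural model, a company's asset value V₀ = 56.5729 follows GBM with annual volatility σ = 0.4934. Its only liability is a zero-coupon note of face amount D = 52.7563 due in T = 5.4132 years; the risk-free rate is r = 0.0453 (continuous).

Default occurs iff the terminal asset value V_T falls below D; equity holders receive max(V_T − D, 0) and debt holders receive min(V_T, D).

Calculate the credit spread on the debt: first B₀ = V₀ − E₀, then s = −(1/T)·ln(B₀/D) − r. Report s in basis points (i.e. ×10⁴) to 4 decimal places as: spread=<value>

spread=785.2207

Equity is a call on the firm's assets struck at D = 52.7563:
d₁ = [ln(V₀/D) + (r + σ²/2)T] / (σ√T)
   = [ln(56.5729/52.7563) + (0.0453 + 0.5·0.4934²)·5.4132] / (0.4934·√5.4132)
   = [0.069847 + 0.904122] / 1.147958 = 0.848436
d₂ = d₁ − σ√T = 0.848436 − 1.147958 = -0.299523
N(d₁) = 0.801902,  N(d₂) = 0.382271,  e^(−rT) = 0.782534
E₀ = V₀·N(d₁) − D·e^(−rT)·N(d₂)
   = 56.5729·0.801902 − 52.7563·0.782534·0.382271 = 29.584435
B₀ = V₀ − E₀ = 56.5729 − 29.584435 = 26.988465
spread = −(1/T)·ln(B₀/D) − r = −(1/5.4132)·ln(26.988465/52.7563) − 0.0453 = 0.07852207
in basis points: 0.07852207 × 10⁴ = 785.2207 bp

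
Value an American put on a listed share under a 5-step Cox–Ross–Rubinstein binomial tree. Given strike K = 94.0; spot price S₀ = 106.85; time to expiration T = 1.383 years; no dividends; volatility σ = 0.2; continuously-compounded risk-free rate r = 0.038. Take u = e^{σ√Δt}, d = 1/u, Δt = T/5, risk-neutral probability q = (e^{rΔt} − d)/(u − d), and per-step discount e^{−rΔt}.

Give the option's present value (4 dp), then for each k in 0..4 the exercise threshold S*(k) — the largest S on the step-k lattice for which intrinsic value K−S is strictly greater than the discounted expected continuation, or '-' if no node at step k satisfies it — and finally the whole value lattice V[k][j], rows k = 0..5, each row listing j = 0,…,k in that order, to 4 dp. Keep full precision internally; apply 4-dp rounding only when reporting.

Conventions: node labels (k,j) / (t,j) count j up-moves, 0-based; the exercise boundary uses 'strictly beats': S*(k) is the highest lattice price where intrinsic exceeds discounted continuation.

price = 2.9116
boundary = - - - 77.9345 70.1534
tree:
2.9116
5.3085 0.7917
9.4182 1.6803 0.0000
16.0655 3.5664 0.0000 0.0000
23.8466 7.5694 0.0000 0.0000 0.0000
30.8509 16.0655 0.0000 0.0000 0.0000 0.0000

Δt=0.27660  u=1.11092  d=0.90016  q=0.52386  discount=0.98954
step 5 (expiry): payoffs max(K−S,0) = 30.8509 16.0655 0.0000 0.0000 0.0000 0.0000
step 4: (k=4,j=0): S=70.1534, K−S=23.8466, hold=22.8638 ⇒ V=23.8466 exercise | (k=4,j=1): S=86.5788, K−S=7.4212, hold=7.5694 ⇒ V=7.5694 continue | (k=4,j=2): S=106.8500, K−S=0.0000, hold=0.0000 ⇒ V=0.0000 continue | (k=4,j=3): S=131.8674, K−S=0.0000, hold=0.0000 ⇒ V=0.0000 continue | (k=4,j=4): S=162.7423, K−S=0.0000, hold=0.0000 ⇒ V=0.0000 continue  boundary S*=70.1534
step 3: (k=3,j=0): S=77.9345, K−S=16.0655, hold=15.1594 ⇒ V=16.0655 exercise | (k=3,j=1): S=96.1818, K−S=0.0000, hold=3.5664 ⇒ V=3.5664 continue | (k=3,j=2): S=118.7015, K−S=0.0000, hold=0.0000 ⇒ V=0.0000 continue | (k=3,j=3): S=146.4937, K−S=0.0000, hold=0.0000 ⇒ V=0.0000 continue  boundary S*=77.9345
step 2: (k=2,j=0): S=86.5788, K−S=7.4212, hold=9.4182 ⇒ V=9.4182 continue | (k=2,j=1): S=106.8500, K−S=0.0000, hold=1.6803 ⇒ V=1.6803 continue | (k=2,j=2): S=131.8674, K−S=0.0000, hold=0.0000 ⇒ V=0.0000 continue  boundary S*=-
step 1: (k=1,j=0): S=96.1818, K−S=0.0000, hold=5.3085 ⇒ V=5.3085 continue | (k=1,j=1): S=118.7015, K−S=0.0000, hold=0.7917 ⇒ V=0.7917 continue  boundary S*=-
step 0: (k=0,j=0): S=106.8500, K−S=0.0000, hold=2.9116 ⇒ V=2.9116 continue  boundary S*=-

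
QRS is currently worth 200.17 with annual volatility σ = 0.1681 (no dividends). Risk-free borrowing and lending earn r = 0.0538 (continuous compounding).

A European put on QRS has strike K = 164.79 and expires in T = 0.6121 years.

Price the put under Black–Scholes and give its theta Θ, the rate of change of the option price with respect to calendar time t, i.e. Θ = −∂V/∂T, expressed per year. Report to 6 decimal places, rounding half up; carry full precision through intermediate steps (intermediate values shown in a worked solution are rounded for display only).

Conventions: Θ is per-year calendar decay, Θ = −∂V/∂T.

σ√T = 0.1681·√0.6121 = 0.131516
d₁ = (ln(S/K) + (r+σ²/2)T) / (σ√T) = (ln(200.17/164.79) + (0.0538+0.1681²/2)·0.6121) / 0.131516 = (0.194495 + 0.041579) / 0.131516 = 1.795022
d₂ = d₁ − σ√T = 1.795022 − 0.131516 = 1.663506
e^{−rT} = 0.967605
N(−d₁) = 0.036325,  N(−d₂) = 0.048106
Put price V = K·e^{−rT}·N(−d₂) − S·N(−d₁) = 7.670519 − 7.271194 = 0.399325
φ(d₁) = (1/√(2π))·e^{−d₁²/2} = 0.079660
Θ = −S·φ(d₁)·σ/(2√T) + r·K·e^{−rT}·N(−d₂) = −1.713028 + 0.412674 = -1.300354

price = 0.399325
Θ = -1.300354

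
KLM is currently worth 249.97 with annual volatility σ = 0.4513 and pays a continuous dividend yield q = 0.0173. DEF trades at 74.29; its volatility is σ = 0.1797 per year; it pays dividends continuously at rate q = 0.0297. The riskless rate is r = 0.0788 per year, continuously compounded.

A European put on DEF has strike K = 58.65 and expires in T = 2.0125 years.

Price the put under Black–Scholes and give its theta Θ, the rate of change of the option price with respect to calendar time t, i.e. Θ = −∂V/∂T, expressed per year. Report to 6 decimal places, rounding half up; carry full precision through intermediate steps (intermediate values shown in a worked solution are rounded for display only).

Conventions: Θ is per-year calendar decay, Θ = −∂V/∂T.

σ√T = 0.1797·√2.0125 = 0.254927
d₁ = (ln(S/K) + (r−q+σ²/2)T) / (σ√T) = (ln(74.29/58.65) + (0.0788−0.0297+0.1797²/2)·2.0125) / 0.254927 = (0.236389 + 0.131308) / 0.254927 = 1.442359
d₂ = d₁ − σ√T = 1.442359 − 0.254927 = 1.187432
e^{−rT} = 0.853350
e^{−qT} = 0.941980
N(−d₁) = 0.074601,  N(−d₂) = 0.117529
Put price V = K·e^{−rT}·N(−d₂) − S·e^{−qT}·N(−d₁) = 5.882191 − 5.220523 = 0.661667
φ(d₁) = (1/√(2π))·e^{−d₁²/2} = 0.140980
Θ = −S·e^{−qT}·φ(d₁)·σ/(2√T) − q·S·e^{−qT}·N(−d₁) + r·K·e^{−rT}·N(−d₂) = −0.624855 − 0.155050 + 0.463517 = -0.316388

price = 0.661667
Θ = -0.316388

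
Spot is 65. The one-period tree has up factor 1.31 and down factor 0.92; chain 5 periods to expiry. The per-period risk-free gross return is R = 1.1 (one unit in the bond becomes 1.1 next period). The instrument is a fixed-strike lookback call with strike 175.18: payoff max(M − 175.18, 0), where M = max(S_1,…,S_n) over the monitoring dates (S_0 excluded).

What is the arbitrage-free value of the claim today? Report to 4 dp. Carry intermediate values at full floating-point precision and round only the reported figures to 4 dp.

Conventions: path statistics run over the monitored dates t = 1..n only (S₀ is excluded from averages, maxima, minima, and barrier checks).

Set p* = 0.4615 (from d < R < u); the path-dependent value is the discounted p*-expectation over all price paths.
Enumerate all 2^5 = 32 price paths (U = up ×1.31, D = down ×0.92); each path with k up-moves has probability p*^k·(1−p*)^(5−k).
DDDDD: M=59.8000, payoff=0.0000, prob=0.045266
UDDDD: M=85.1500, payoff=0.0000, prob=0.038800
DUDDD: M=78.3380, payoff=0.0000, prob=0.038800
UUDDD: M=111.5465, payoff=0.0000, prob=0.033257
DDUDD: M=72.0710, payoff=0.0000, prob=0.038800
UDUDD: M=102.6228, payoff=0.0000, prob=0.033257
DUUDD: M=102.6228, payoff=0.0000, prob=0.033257
UUUDD: M=146.1259, payoff=0.0000, prob=0.028506
DDDUD: M=66.3053, payoff=0.0000, prob=0.038800
UDDUD: M=94.4130, payoff=0.0000, prob=0.033257
DUDUD: M=94.4130, payoff=0.0000, prob=0.033257
UUDUD: M=134.4358, payoff=0.0000, prob=0.028506
DDUUD: M=94.4130, payoff=0.0000, prob=0.033257
UDUUD: M=134.4358, payoff=0.0000, prob=0.028506
DUUUD: M=134.4358, payoff=0.0000, prob=0.028506
UUUUD: M=191.4249, payoff=16.2449, prob=0.024434
DDDDU: M=61.0009, payoff=0.0000, prob=0.038800
UDDDU: M=86.8599, payoff=0.0000, prob=0.033257
DUDDU: M=86.8599, payoff=0.0000, prob=0.033257
UUDDU: M=123.6810, payoff=0.0000, prob=0.028506
DDUDU: M=86.8599, payoff=0.0000, prob=0.033257
UDUDU: M=123.6810, payoff=0.0000, prob=0.028506
DUUDU: M=123.6810, payoff=0.0000, prob=0.028506
UUUDU: M=176.1110, payoff=0.9310, prob=0.024434
DDDUU: M=86.8599, payoff=0.0000, prob=0.033257
UDDUU: M=123.6810, payoff=0.0000, prob=0.028506
DUDUU: M=123.6810, payoff=0.0000, prob=0.028506
UUDUU: M=176.1110, payoff=0.9310, prob=0.024434
DDUUU: M=123.6810, payoff=0.0000, prob=0.028506
UDUUU: M=176.1110, payoff=0.9310, prob=0.024434
DUUUU: M=176.1110, payoff=0.9310, prob=0.024434
UUUUU: M=250.7667, payoff=75.5867, prob=0.020943
Price = Σ prob·payoff / R^5 = 2.070921 / 1.610510 = 1.2859

price = 1.2859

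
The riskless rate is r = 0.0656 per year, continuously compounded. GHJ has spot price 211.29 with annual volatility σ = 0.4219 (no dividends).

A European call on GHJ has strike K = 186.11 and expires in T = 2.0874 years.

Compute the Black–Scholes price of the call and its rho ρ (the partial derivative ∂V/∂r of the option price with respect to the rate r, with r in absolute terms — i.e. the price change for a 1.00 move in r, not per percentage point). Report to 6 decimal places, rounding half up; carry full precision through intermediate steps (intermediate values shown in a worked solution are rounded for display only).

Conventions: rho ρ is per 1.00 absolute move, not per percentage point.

price = 73.198876
ρ = 186.643187

σ√T = 0.4219·√2.0874 = 0.609554
d₁ = (ln(S/K) + (r+σ²/2)T) / (σ√T) = (ln(211.29/186.11) + (0.0656+0.4219²/2)·2.0874) / 0.609554 = (0.126894 + 0.322712) / 0.609554 = 0.737597
d₂ = d₁ − σ√T = 0.737597 − 0.609554 = 0.128043
e^{−rT} = 0.872028
N(d₁) = 0.769620,  N(d₂) = 0.550942
Call price V = S·N(d₁) − K·e^{−rT}·N(d₂) = 162.613070 − 89.414193 = 73.198876
ρ = K·T·e^{−rT}·N(d₂) = 186.643187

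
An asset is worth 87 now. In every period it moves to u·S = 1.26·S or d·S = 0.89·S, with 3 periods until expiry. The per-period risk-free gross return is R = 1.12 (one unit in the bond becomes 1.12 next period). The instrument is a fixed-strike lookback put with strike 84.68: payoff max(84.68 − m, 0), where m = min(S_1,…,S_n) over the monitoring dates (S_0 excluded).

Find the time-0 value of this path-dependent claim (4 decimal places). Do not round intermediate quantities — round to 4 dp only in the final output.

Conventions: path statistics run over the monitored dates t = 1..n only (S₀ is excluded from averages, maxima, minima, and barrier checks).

price = 3.1128

Risk-neutral up-probability p* = (R−d)/(u−d) = (1.12−0.89)/(1.26−0.89) = 0.6216; the claim prices as the p*-weighted sum of path payoffs discounted by R^3.
Enumerate all 2^3 = 8 price paths (U = up ×1.26, D = down ×0.89); each path with k up-moves has probability p*^k·(1−p*)^(3−k).
DDD: m=61.3323, payoff=23.3477, prob=0.054173
UDD: m=86.8300, payoff=0.0000, prob=0.088998
DUD: m=77.4300, payoff=7.2500, prob=0.088998
UUD: m=109.6200, payoff=0.0000, prob=0.146210
DDU: m=68.9127, payoff=15.7673, prob=0.088998
UDU: m=97.5618, payoff=0.0000, prob=0.146210
DUU: m=77.4300, payoff=7.2500, prob=0.146210
UUU: m=109.6200, payoff=0.0000, prob=0.240203
Price = Σ prob·payoff / R^3 = 4.373316 / 1.404928 = 3.1128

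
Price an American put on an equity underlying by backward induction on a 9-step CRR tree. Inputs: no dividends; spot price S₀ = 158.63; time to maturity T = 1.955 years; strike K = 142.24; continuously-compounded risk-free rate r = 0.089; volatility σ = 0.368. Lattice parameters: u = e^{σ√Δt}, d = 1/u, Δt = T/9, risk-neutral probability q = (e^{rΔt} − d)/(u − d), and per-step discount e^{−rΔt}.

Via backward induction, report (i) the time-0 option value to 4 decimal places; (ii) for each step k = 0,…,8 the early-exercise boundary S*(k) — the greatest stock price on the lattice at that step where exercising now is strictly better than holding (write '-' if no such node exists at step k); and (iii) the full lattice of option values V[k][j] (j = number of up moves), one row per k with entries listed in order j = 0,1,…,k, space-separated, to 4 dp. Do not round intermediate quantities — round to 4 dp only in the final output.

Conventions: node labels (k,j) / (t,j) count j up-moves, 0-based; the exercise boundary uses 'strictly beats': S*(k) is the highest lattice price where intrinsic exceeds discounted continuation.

price = 14.9914
boundary = - - - 94.8249 79.8794 94.8249 79.8794 94.8249 112.5667
tree:
14.9914
22.6308 8.3335
33.2567 13.4376 3.8212
47.4151 21.1252 6.6751 1.2665
62.3606 32.2230 11.4284 2.4317 0.2123
74.9505 47.4151 19.0743 4.6290 0.4452 0.0000
85.5561 62.3606 30.7839 8.7207 0.9337 0.0000 0.0000
94.4902 74.9505 47.4151 16.2190 1.9581 0.0000 0.0000 0.0000
102.0161 85.5561 62.3606 29.6733 4.1065 0.0000 0.0000 0.0000 0.0000
108.3559 94.4902 74.9505 47.4151 8.6119 0.0000 0.0000 0.0000 0.0000 0.0000

Δt=0.21722  u=1.18710  d=0.84239  q=0.51386  discount=0.98085
step 9 (expiry): payoffs max(K−S,0) = 108.3559 94.4902 74.9505 47.4151 8.6119 0.0000 0.0000 0.0000 0.0000 0.0000
step 8: (k=8,j=0): S=40.2239, K−S=102.0161, hold=99.2926 ⇒ V=102.0161 exercise | (k=8,j=1): S=56.6839, K−S=85.5561, hold=82.8327 ⇒ V=85.5561 exercise | (k=8,j=2): S=79.8794, K−S=62.3606, hold=59.6371 ⇒ V=62.3606 exercise | (k=8,j=3): S=112.5667, K−S=29.6733, hold=26.9498 ⇒ V=29.6733 exercise | (k=8,j=4): S=158.6300, K−S=0.0000, hold=4.1065 ⇒ V=4.1065 continue | (k=8,j=5): S=223.5428, K−S=0.0000, hold=0.0000 ⇒ V=0.0000 continue | (k=8,j=6): S=315.0184, K−S=0.0000, hold=0.0000 ⇒ V=0.0000 continue | (k=8,j=7): S=443.9266, K−S=0.0000, hold=0.0000 ⇒ V=0.0000 continue | (k=8,j=8): S=625.5853, K−S=0.0000, hold=0.0000 ⇒ V=0.0000 continue  boundary S*=112.5667
step 7: (k=7,j=0): S=47.7498, K−S=94.4902, hold=91.7667 ⇒ V=94.4902 exercise | (k=7,j=1): S=67.2895, K−S=74.9505, hold=72.2270 ⇒ V=74.9505 exercise | (k=7,j=2): S=94.8249, K−S=47.4151, hold=44.6916 ⇒ V=47.4151 exercise | (k=7,j=3): S=133.6281, K−S=8.6119, hold=16.2190 ⇒ V=16.2190 continue | (k=7,j=4): S=188.3098, K−S=0.0000, hold=1.9581 ⇒ V=1.9581 continue | (k=7,j=5): S=265.3678, K−S=0.0000, hold=0.0000 ⇒ V=0.0000 continue | (k=7,j=6): S=373.9586, K−S=0.0000, hold=0.0000 ⇒ V=0.0000 continue | (k=7,j=7): S=526.9857, K−S=0.0000, hold=0.0000 ⇒ V=0.0000 continue  boundary S*=94.8249
step 6: (k=6,j=0): S=56.6839, K−S=85.5561, hold=82.8327 ⇒ V=85.5561 exercise | (k=6,j=1): S=79.8794, K−S=62.3606, hold=59.6371 ⇒ V=62.3606 exercise | (k=6,j=2): S=112.5667, K−S=29.6733, hold=30.7839 ⇒ V=30.7839 continue | (k=6,j=3): S=158.6300, K−S=0.0000, hold=8.7207 ⇒ V=8.7207 continue | (k=6,j=4): S=223.5428, K−S=0.0000, hold=0.9337 ⇒ V=0.9337 continue | (k=6,j=5): S=315.0184, K−S=0.0000, hold=0.0000 ⇒ V=0.0000 continue | (k=6,j=6): S=443.9266, K−S=0.0000, hold=0.0000 ⇒ V=0.0000 continue  boundary S*=79.8794
step 5: (k=5,j=0): S=67.2895, K−S=74.9505, hold=72.2270 ⇒ V=74.9505 exercise | (k=5,j=1): S=94.8249, K−S=47.4151, hold=45.2514 ⇒ V=47.4151 exercise | (k=5,j=2): S=133.6281, K−S=8.6119, hold=19.0743 ⇒ V=19.0743 continue | (k=5,j=3): S=188.3098, K−S=0.0000, hold=4.6290 ⇒ V=4.6290 continue | (k=5,j=4): S=265.3678, K−S=0.0000, hold=0.4452 ⇒ V=0.4452 continue | (k=5,j=5): S=373.9586, K−S=0.0000, hold=0.0000 ⇒ V=0.0000 continue  boundary S*=94.8249
step 4: (k=4,j=0): S=79.8794, K−S=62.3606, hold=59.6371 ⇒ V=62.3606 exercise | (k=4,j=1): S=112.5667, K−S=29.6733, hold=32.2230 ⇒ V=32.2230 continue | (k=4,j=2): S=158.6300, K−S=0.0000, hold=11.4284 ⇒ V=11.4284 continue | (k=4,j=3): S=223.5428, K−S=0.0000, hold=2.4317 ⇒ V=2.4317 continue | (k=4,j=4): S=315.0184, K−S=0.0000, hold=0.2123 ⇒ V=0.2123 continue  boundary S*=79.8794
step 3: (k=3,j=0): S=94.8249, K−S=47.4151, hold=45.9767 ⇒ V=47.4151 exercise | (k=3,j=1): S=133.6281, K−S=8.6119, hold=21.1252 ⇒ V=21.1252 continue | (k=3,j=2): S=188.3098, K−S=0.0000, hold=6.6751 ⇒ V=6.6751 continue | (k=3,j=3): S=265.3678, K−S=0.0000, hold=1.2665 ⇒ V=1.2665 continue  boundary S*=94.8249
step 2: (k=2,j=0): S=112.5667, K−S=29.6733, hold=33.2567 ⇒ V=33.2567 continue | (k=2,j=1): S=158.6300, K−S=0.0000, hold=13.4376 ⇒ V=13.4376 continue | (k=2,j=2): S=223.5428, K−S=0.0000, hold=3.8212 ⇒ V=3.8212 continue  boundary S*=-
step 1: (k=1,j=0): S=133.6281, K−S=8.6119, hold=22.6308 ⇒ V=22.6308 continue | (k=1,j=1): S=188.3098, K−S=0.0000, hold=8.3335 ⇒ V=8.3335 continue  boundary S*=-
step 0: (k=0,j=0): S=158.6300, K−S=0.0000, hold=14.9914 ⇒ V=14.9914 continue  boundary S*=-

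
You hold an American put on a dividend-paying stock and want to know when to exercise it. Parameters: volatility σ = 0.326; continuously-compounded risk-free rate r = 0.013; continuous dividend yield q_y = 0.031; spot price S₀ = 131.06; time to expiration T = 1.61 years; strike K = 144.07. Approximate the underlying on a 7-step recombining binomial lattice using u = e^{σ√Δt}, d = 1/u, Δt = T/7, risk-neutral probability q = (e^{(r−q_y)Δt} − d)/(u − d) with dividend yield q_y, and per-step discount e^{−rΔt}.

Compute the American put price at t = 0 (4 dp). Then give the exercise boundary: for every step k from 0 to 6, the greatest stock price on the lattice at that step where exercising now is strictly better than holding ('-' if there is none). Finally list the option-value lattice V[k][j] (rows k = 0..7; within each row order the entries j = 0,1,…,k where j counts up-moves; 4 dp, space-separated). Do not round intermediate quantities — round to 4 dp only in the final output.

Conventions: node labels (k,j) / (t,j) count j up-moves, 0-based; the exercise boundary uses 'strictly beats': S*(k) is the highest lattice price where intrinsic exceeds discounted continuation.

Δt=0.23000  u=1.16923  d=0.85526  q=0.44783  discount=0.99701
step 7 (expiry): payoffs max(K−S,0) = 100.1993 84.0946 62.0779 31.9790 0.0000 0.0000 0.0000 0.0000
step 6: (k=6,j=0): S=51.2949, K−S=92.7751, hold=92.7094 ⇒ V=92.7751 exercise | (k=6,j=1): S=70.1250, K−S=73.9450, hold=74.0131 ⇒ V=74.0131 continue | (k=6,j=2): S=95.8675, K−S=48.2025, hold=48.4535 ⇒ V=48.4535 continue | (k=6,j=3): S=131.0600, K−S=13.0100, hold=17.6050 ⇒ V=17.6050 continue | (k=6,j=4): S=179.1715, K−S=0.0000, hold=0.0000 ⇒ V=0.0000 continue | (k=6,j=5): S=244.9445, K−S=0.0000, hold=0.0000 ⇒ V=0.0000 continue | (k=6,j=6): S=334.8625, K−S=0.0000, hold=0.0000 ⇒ V=0.0000 continue  boundary S*=51.2949
step 5: (k=5,j=0): S=59.9754, K−S=84.0946, hold=84.1210 ⇒ V=84.1210 continue | (k=5,j=1): S=81.9921, K−S=62.0779, hold=62.3798 ⇒ V=62.3798 continue | (k=5,j=2): S=112.0910, K−S=31.9790, hold=34.5350 ⇒ V=34.5350 continue | (k=5,j=3): S=153.2391, K−S=0.0000, hold=9.6918 ⇒ V=9.6918 continue | (k=5,j=4): S=209.4924, K−S=0.0000, hold=0.0000 ⇒ V=0.0000 continue | (k=5,j=5): S=286.3961, K−S=0.0000, hold=0.0000 ⇒ V=0.0000 continue  boundary S*=-
step 4: (k=4,j=0): S=70.1250, K−S=73.9450, hold=74.1625 ⇒ V=74.1625 continue | (k=4,j=1): S=95.8675, K−S=48.2025, hold=49.7610 ⇒ V=49.7610 continue | (k=4,j=2): S=131.0600, K−S=13.0100, hold=23.3395 ⇒ V=23.3395 continue | (k=4,j=3): S=179.1715, K−S=0.0000, hold=5.3355 ⇒ V=5.3355 continue | (k=4,j=4): S=244.9445, K−S=0.0000, hold=0.0000 ⇒ V=0.0000 continue  boundary S*=-
step 3: (k=3,j=0): S=81.9921, K−S=62.0779, hold=63.0458 ⇒ V=63.0458 continue | (k=3,j=1): S=112.0910, K−S=31.9790, hold=37.8153 ⇒ V=37.8153 continue | (k=3,j=2): S=153.2391, K−S=0.0000, hold=15.2311 ⇒ V=15.2311 continue | (k=3,j=3): S=209.4924, K−S=0.0000, hold=2.9373 ⇒ V=2.9373 continue  boundary S*=-
step 2: (k=2,j=0): S=95.8675, K−S=48.2025, hold=51.5922 ⇒ V=51.5922 continue | (k=2,j=1): S=131.0600, K−S=13.0100, hold=27.6186 ⇒ V=27.6186 continue | (k=2,j=2): S=179.1715, K−S=0.0000, hold=9.6965 ⇒ V=9.6965 continue  boundary S*=-
step 1: (k=1,j=0): S=112.0910, K−S=31.9790, hold=40.7341 ⇒ V=40.7341 continue | (k=1,j=1): S=153.2391, K−S=0.0000, hold=19.5340 ⇒ V=19.5340 continue  boundary S*=-
step 0: (k=0,j=0): S=131.0600, K−S=13.0100, hold=31.1467 ⇒ V=31.1467 continue  boundary S*=-

price = 31.1467
boundary = - - - - - - 51.2949
tree:
31.1467
40.7341 19.5340
51.5922 27.6186 9.6965
63.0458 37.8153 15.2311 2.9373
74.1625 49.7610 23.3395 5.3355 0.0000
84.1210 62.3798 34.5350 9.6918 0.0000 0.0000
92.7751 74.0131 48.4535 17.6050 0.0000 0.0000 0.0000
100.1993 84.0946 62.0779 31.9790 0.0000 0.0000 0.0000 0.0000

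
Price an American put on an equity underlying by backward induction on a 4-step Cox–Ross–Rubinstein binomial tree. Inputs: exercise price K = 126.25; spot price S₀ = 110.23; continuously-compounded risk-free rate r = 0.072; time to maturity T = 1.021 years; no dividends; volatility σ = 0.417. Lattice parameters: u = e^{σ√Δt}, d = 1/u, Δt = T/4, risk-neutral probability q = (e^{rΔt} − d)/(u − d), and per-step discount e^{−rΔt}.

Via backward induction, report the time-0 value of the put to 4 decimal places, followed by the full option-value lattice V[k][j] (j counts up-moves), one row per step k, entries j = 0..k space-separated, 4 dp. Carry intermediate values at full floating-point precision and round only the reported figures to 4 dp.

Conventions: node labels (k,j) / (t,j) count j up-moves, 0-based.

Δt=0.25525, u=1.23451, d=0.81003, q=0.49122, disc=e^(-rΔt)=0.98179
k=4 terminal: V=max(K-S,0) → 78.7914 53.9219 16.0200 0.0000 0.0000
k=3: j=0 S=58.5883 intr=67.6617 cont=65.3626 V=67.6617[EX]; j=1 S=89.2902 intr=36.9598 cont=34.6608 V=36.9598[EX]; j=2 S=136.0805 intr=0.0000 cont=8.0022 V=8.0022[hold]; j=3 S=207.3903 intr=0.0000 cont=0.0000 V=0.0000[hold]
k=2: j=0 S=72.3281 intr=53.9219 cont=51.6228 V=53.9219[EX]; j=1 S=110.2300 intr=16.0200 cont=22.3213 V=22.3213[hold]; j=2 S=167.9934 intr=0.0000 cont=3.9972 V=3.9972[hold]
k=1: j=0 S=89.2902 intr=36.9598 cont=37.6998 V=37.6998[hold]; j=1 S=136.0805 intr=0.0000 cont=13.0776 V=13.0776[hold]
k=0: j=0 S=110.2300 intr=16.0200 cont=25.1386 V=25.1386[hold]

price = 25.1386
tree:
25.1386
37.6998 13.0776
53.9219 22.3213 3.9972
67.6617 36.9598 8.0022 0.0000
78.7914 53.9219 16.0200 0.0000 0.0000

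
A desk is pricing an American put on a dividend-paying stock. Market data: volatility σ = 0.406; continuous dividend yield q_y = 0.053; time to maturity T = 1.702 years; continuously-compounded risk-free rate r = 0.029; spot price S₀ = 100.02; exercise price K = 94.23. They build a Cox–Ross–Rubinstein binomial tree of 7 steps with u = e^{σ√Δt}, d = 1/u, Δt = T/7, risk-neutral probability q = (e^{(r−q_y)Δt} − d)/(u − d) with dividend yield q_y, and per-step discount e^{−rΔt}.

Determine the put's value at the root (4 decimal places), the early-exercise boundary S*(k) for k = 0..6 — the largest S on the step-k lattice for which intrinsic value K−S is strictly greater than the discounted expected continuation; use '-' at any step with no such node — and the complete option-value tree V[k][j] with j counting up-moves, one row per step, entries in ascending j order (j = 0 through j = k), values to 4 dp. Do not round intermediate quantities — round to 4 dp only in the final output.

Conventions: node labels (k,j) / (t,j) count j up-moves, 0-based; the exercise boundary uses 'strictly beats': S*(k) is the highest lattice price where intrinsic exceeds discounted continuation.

Δt=0.24314, u=1.22164, d=0.81857, q=0.43568, disc=e^(-rΔt)=0.99297
k=7 terminal: V=max(K-S,0) → 69.5993 57.4709 39.3702 12.3567 0.0000 0.0000 0.0000 0.0000
k=6: j=0 S=30.0899 intr=64.1401 cont=63.8633 V=64.1401[EX]; j=1 S=44.9065 intr=49.3235 cont=49.2363 V=49.3235[EX]; j=2 S=67.0190 intr=27.2110 cont=27.4070 V=27.4070[hold]; j=3 S=100.0200 intr=0.0000 cont=6.9241 V=6.9241[hold]; j=4 S=149.2710 intr=0.0000 cont=0.0000 V=0.0000[hold]; j=5 S=222.7738 intr=0.0000 cont=0.0000 V=0.0000[hold]; j=6 S=332.4701 intr=0.0000 cont=0.0000 V=0.0000[hold]  S*(6)=44.9065
k=5: j=0 S=36.7591 intr=57.4709 cont=57.2794 V=57.4709[EX]; j=1 S=54.8598 intr=39.3702 cont=39.4954 V=39.4954[hold]; j=2 S=81.8733 intr=12.3567 cont=18.3531 V=18.3531[hold]; j=3 S=122.1887 intr=0.0000 cont=3.8799 V=3.8799[hold]; j=4 S=182.3559 intr=0.0000 cont=0.0000 V=0.0000[hold]; j=5 S=272.1500 intr=0.0000 cont=0.0000 V=0.0000[hold]  S*(5)=36.7591
k=4: j=0 S=44.9065 intr=49.3235 cont=49.2905 V=49.3235[EX]; j=1 S=67.0190 intr=27.2110 cont=30.0713 V=30.0713[hold]; j=2 S=100.0200 intr=0.0000 cont=11.9627 V=11.9627[hold]; j=3 S=149.2710 intr=0.0000 cont=2.1741 V=2.1741[hold]; j=4 S=222.7738 intr=0.0000 cont=0.0000 V=0.0000[hold]  S*(4)=44.9065
k=3: j=0 S=54.8598 intr=39.3702 cont=40.6480 V=40.6480[hold]; j=1 S=81.8733 intr=12.3567 cont=22.0258 V=22.0258[hold]; j=2 S=122.1887 intr=0.0000 cont=7.6439 V=7.6439[hold]; j=3 S=182.3559 intr=0.0000 cont=1.2183 V=1.2183[hold]  S*(3)=-
k=2: j=0 S=67.0190 intr=27.2110 cont=32.3061 V=32.3061[hold]; j=1 S=100.0200 intr=0.0000 cont=15.6492 V=15.6492[hold]; j=2 S=149.2710 intr=0.0000 cont=4.8103 V=4.8103[hold]  S*(2)=-
k=1: j=0 S=81.8733 intr=12.3567 cont=24.8729 V=24.8729[hold]; j=1 S=122.1887 intr=0.0000 cont=10.8501 V=10.8501[hold]  S*(1)=-
k=0: j=0 S=100.0200 intr=0.0000 cont=18.6316 V=18.6316[hold]  S*(0)=-

price = 18.6316
boundary = - - - - 44.9065 36.7591 44.9065
tree:
18.6316
24.8729 10.8501
32.3061 15.6492 4.8103
40.6480 22.0258 7.6439 1.2183
49.3235 30.0713 11.9627 2.1741 0.0000
57.4709 39.4954 18.3531 3.8799 0.0000 0.0000
64.1401 49.3235 27.4070 6.9241 0.0000 0.0000 0.0000
69.5993 57.4709 39.3702 12.3567 0.0000 0.0000 0.0000 0.0000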